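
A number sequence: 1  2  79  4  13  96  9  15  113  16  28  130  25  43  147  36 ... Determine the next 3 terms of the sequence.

71, 164, 49

Read the sequence 3 terms at a time; column i is its own pattern.
Subsequence A: 1, 4, 9, 16, 25, 36 (the squares 1², 2², 3², …).
Subsequence B: 2, 13, 15, 28, 43 (a Fibonacci-like recurrence a_n = a_{n-1} + a_{n-2}).
Subsequence C: 79, 96, 113, 130, 147 (arithmetic with common difference +17).
Term 17 comes from subsequence B (its 6th entry): 71.
The 18th slot belongs to subsequence C; its 6th term is 164.
Position 19 falls in subsequence A as its term 7, giving 49.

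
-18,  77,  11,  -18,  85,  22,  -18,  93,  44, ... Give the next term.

Split by position mod 3 into 3 tracks.
Track A: -18, -18, -18. Constant -18.
Track B: 77, 85, 93. Arithmetic with common difference +8.
Track C: 11, 22, 44. Multiplying by 2 each time.
The 10th slot belongs to track A; its 4th term is -18.

-18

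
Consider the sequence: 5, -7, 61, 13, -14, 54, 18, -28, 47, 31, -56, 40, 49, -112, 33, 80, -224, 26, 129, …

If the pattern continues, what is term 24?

12

Read the sequence 3 terms at a time; column i is its own pattern.
Stream A: 5, 13, 18, 31, 49, 80, 129. Each term equals the sum of the previous two.
Stream B: -7, -14, -28, -56, -112, -224. A geometric progression (common ratio 2).
Stream C: 61, 54, 47, 40, 33, 26. Subtracting 7 each time.
Term 24 comes from stream C (its 8th entry): 12.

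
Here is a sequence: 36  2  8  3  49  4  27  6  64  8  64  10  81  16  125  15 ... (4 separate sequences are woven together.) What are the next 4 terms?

Read the sequence 4 terms at a time; column i is its own pattern.
Track A: 36, 49, 64, 81 — consecutive squares n² from n = 6.
Track B: 2, 4, 8, 16 — a geometric progression (common ratio 2).
Track C: 8, 27, 64, 125 — consecutive cubes n³ from n = 2.
Track D: 3, 6, 10, 15 — triangular numbers starting at T_2.
Term 17 comes from track A (its 5th entry): 100.
Term 18 comes from track B (its 5th entry): 32.
Term 19 comes from track C (its 5th entry): 216.
The 20th slot belongs to track D; its 5th term is 21.

100, 32, 216, 21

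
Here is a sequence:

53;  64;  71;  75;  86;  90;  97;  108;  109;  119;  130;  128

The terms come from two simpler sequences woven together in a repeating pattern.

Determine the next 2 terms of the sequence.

Reading positions in blocks of 3 reveals the pattern AAB — 2 tracks woven together.
Track A = 53, 64, 75, 86, 97, 108, 119, 130: linear: a_n = 42 + 11·n.
Track B = 71, 90, 109, 128: adding 19 each time.
Term 13 comes from track A (its 9th entry): 141.
Term 14 comes from track A (its 10th entry): 152.

141, 152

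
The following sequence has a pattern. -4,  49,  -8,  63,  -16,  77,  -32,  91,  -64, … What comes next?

105

Odd-indexed and even-indexed terms follow separate rules.
Track A is -4, -8, -16, -32, -64, which is geometric, ×2 each step.
Track B is 49, 63, 77, 91, which is linear: a_n = 35 + 14·n.
Term 10 comes from track B (its 5th entry): 105.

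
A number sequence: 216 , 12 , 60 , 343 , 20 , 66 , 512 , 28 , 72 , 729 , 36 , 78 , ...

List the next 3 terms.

Read the sequence 3 terms at a time; column i is its own pattern.
Subsequence A = 216, 343, 512, 729: perfect cubes starting at 6³.
Subsequence B = 12, 20, 28, 36: arithmetic, step +8.
Subsequence C = 60, 66, 72, 78: arithmetic, step +6.
Term 13 comes from subsequence A (its 5th entry): 1000.
Term 14 comes from subsequence B (its 5th entry): 44.
Position 15 falls in subsequence C as its term 5, giving 84.

1000, 44, 84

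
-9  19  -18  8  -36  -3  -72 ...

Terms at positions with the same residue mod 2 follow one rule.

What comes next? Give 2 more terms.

-14, -144

Odd-indexed and even-indexed terms follow separate rules.
Track A: -9, -18, -36, -72 — geometric with ratio 2.
Track B: 19, 8, -3 — subtracting 11 each time.
Term 8 comes from track B (its 4th entry): -14.
The 9th slot belongs to track A; its 5th term is -144.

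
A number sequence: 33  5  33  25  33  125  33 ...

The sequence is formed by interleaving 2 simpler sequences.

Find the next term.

Taking every 2nd term gives 2 separate tracks.
Track A: 33, 33, 33, 33 (constant 33).
Track B: 5, 25, 125 (successive powers of 5).
The 8th slot belongs to track B; its 4th term is 625.

625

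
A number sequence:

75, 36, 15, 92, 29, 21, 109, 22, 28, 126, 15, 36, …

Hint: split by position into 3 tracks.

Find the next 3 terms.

Split by position mod 3: positions 1, 4, 7, … form one track, and each other residue class forms its own.
Subsequence A = 75, 92, 109, 126: arithmetic, step +17.
Subsequence B = 36, 29, 22, 15: arithmetic, step −7.
Subsequence C = 15, 21, 28, 36: triangular numbers starting at T_5.
Position 13 → subsequence A, term 5 = 143.
Position 14 falls in subsequence B as its term 5, giving 8.
The 15th slot belongs to subsequence C; its 5th term is 45.

143, 8, 45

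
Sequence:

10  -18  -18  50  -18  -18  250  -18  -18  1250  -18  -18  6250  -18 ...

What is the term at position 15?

-18

The slot pattern repeats as ABB (period 3), so there are 2 interleaved tracks.
Track A is 10, 50, 250, 1250, 6250, which is multiplying by 5 each time.
Track B is -18, -18, -18, -18, -18, -18, -18, -18, -18, which is always -18.
Term 15 comes from track B (its 10th entry): -18.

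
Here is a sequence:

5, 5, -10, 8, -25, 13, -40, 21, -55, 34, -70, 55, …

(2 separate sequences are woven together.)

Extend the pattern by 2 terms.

-85, 89

Positions 1, 3, 5, … form one subsequence and positions 2, 4, 6, … form another.
Subsequence A: 5, -10, -25, -40, -55, -70 (arithmetic with common difference −15).
Subsequence B: 5, 8, 13, 21, 34, 55 (each term equals the sum of the previous two).
Position 13 → subsequence A, term 7 = -85.
Position 14 → subsequence B, term 7 = 89.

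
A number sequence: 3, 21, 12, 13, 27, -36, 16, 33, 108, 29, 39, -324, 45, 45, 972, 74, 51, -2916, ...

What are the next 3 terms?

119, 57, 8748

Split by position mod 3: positions 1, 4, 7, … form one track, and each other residue class forms its own.
Track A: 3, 13, 16, 29, 45, 74. A Fibonacci-like recurrence a_n = a_{n-1} + a_{n-2}.
Track B: 21, 27, 33, 39, 45, 51. Linear: a_n = 15 + 6·n.
Track C: 12, -36, 108, -324, 972, -2916. A geometric progression (common ratio -3).
The 19th slot belongs to track A; its 7th term is 119.
Position 20 falls in track B as its term 7, giving 57.
Position 21 → track C, term 7 = 8748.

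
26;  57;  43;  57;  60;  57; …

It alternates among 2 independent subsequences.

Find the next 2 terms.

Odd-indexed and even-indexed terms follow separate rules.
Track A: 26, 43, 60 — arithmetic, step +17.
Track B: 57, 57, 57 — the constant sequence 57.
Position 7 → track A, term 4 = 77.
The 8th slot belongs to track B; its 4th term is 57.

77, 57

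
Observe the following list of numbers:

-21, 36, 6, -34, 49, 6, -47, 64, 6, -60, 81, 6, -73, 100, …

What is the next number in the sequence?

Split by position mod 3: positions 1, 4, 7, … form one track, and each other residue class forms its own.
Subsequence A is -21, -34, -47, -60, -73, which is arithmetic with common difference −13.
Subsequence B is 36, 49, 64, 81, 100, which is the squares 6², 7², 8², ….
Subsequence C is 6, 6, 6, 6, which is always 6.
The 15th slot belongs to subsequence C; its 5th term is 6.

6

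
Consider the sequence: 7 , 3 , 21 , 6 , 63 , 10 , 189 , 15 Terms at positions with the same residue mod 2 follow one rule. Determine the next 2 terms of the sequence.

The terms cycle through 2 interleaved subsequences.
Stream A: 7, 21, 63, 189 (geometric, ×3 each step).
Stream B: 3, 6, 10, 15 (triangular numbers starting at T_2).
The 9th slot belongs to stream A; its 5th term is 567.
The 10th slot belongs to stream B; its 5th term is 21.

567, 21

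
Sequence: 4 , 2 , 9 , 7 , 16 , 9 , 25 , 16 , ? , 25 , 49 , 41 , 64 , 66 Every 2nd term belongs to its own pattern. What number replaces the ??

36

Split by position mod 2 into 2 tracks.
Track A: 4, 9, 16, 25, ?, 49, 64 (the squares 2², 3², 4², …).
Track B: 2, 7, 9, 16, 25, 41, 66 (Fibonacci-style (each term is the sum of the two before it)).
Track A's pattern makes the blank 36.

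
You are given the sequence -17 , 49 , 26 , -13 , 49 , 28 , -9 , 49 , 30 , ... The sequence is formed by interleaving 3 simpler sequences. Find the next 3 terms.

Read the sequence 3 terms at a time; column i is its own pattern.
Track A is -17, -13, -9, which is adding 4 each time.
Track B is 49, 49, 49, which is the constant sequence 49.
Track C is 26, 28, 30, which is adding 2 each time.
Position 10 → track A, term 4 = -5.
Position 11 falls in track B as its term 4, giving 49.
Position 12 falls in track C as its term 4, giving 32.

-5, 49, 32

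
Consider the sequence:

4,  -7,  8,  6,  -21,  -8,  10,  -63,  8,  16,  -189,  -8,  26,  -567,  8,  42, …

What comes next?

-1701

Split by position mod 3 into 3 tracks.
Stream A: 4, 6, 10, 16, 26, 42 — Fibonacci-style (each term is the sum of the two before it).
Stream B: -7, -21, -63, -189, -567 — geometric, ×3 each step.
Stream C: 8, -8, 8, -8, 8 — alternating ±8.
Position 17 → stream B, term 6 = -1701.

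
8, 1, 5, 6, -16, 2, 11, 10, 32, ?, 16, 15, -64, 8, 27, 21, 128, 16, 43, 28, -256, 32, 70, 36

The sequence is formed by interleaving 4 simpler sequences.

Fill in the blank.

The terms cycle through 4 interleaved subsequences.
Subsequence A = 8, -16, 32, -64, 128, -256: a geometric progression (common ratio -2).
Subsequence B = 1, 2, ?, 8, 16, 32: successive powers of 2.
Subsequence C = 5, 11, 16, 27, 43, 70: Fibonacci-style (each term is the sum of the two before it).
Subsequence D = 6, 10, 15, 21, 28, 36: the triangular numbers T_3, T_4, ….
So the missing entry in subsequence B is 4.

4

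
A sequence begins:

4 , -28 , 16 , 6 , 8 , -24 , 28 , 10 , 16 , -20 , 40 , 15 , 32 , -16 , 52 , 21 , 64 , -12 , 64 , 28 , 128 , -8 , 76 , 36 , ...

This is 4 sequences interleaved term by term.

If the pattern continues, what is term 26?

Split by position mod 4 into 4 tracks.
Subsequence A: 4, 8, 16, 32, 64, 128 — successive powers of 2.
Subsequence B: -28, -24, -20, -16, -12, -8 — linear: a_n = -32 + 4·n.
Subsequence C: 16, 28, 40, 52, 64, 76 — linear: a_n = 4 + 12·n.
Subsequence D: 6, 10, 15, 21, 28, 36 — triangular numbers starting at T_3.
Position 26 falls in subsequence B as its term 7, giving -4.

-4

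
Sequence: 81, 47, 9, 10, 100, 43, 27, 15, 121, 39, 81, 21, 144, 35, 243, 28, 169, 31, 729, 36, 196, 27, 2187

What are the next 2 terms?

Split by position mod 4: positions 1, 5, 9, … form one track, and each other residue class forms its own.
Track A is 81, 100, 121, 144, 169, 196, which is perfect squares starting at 9².
Track B is 47, 43, 39, 35, 31, 27, which is linear: a_n = 51 − 4·n.
Track C is 9, 27, 81, 243, 729, 2187, which is powers 3^2, 3^3, 3^4, ….
Track D is 10, 15, 21, 28, 36, which is triangular numbers n(n+1)/2 for n = 4, 5, ….
The 24th slot belongs to track D; its 6th term is 45.
Position 25 → track A, term 7 = 225.

45, 225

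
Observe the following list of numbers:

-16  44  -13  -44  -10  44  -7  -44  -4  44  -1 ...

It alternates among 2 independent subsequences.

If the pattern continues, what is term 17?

Odd-indexed and even-indexed terms follow separate rules.
Stream A: -16, -13, -10, -7, -4, -1 (linear: a_n = -19 + 3·n).
Stream B: 44, -44, 44, -44, 44 (the oscillation 44·(−1)^(n+1)).
The 17th slot belongs to stream A; its 9th term is 8.

8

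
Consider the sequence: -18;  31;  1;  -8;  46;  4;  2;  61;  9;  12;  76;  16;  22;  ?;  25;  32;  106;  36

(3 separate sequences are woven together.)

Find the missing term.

The terms cycle through 3 interleaved subsequences.
Subsequence A: -18, -8, 2, 12, 22, 32 — linear: a_n = -28 + 10·n.
Subsequence B: 31, 46, 61, 76, ?, 106 — arithmetic with common difference +15.
Subsequence C: 1, 4, 9, 16, 25, 36 — consecutive squares n² from n = 1.
Subsequence B's pattern makes the blank 91.

91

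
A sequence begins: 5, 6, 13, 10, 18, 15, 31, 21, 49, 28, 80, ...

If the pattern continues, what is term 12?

Split by position mod 2 into 2 tracks.
Track A: 5, 13, 18, 31, 49, 80. Fibonacci-style (each term is the sum of the two before it).
Track B: 6, 10, 15, 21, 28. Triangular numbers n(n+1)/2 for n = 3, 4, ….
Position 12 → track B, term 6 = 36.

36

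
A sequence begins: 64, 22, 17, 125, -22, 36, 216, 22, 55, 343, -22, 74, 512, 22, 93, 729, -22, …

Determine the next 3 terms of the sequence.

Split by position mod 3 into 3 tracks.
Subsequence A is 64, 125, 216, 343, 512, 729, which is the cubes 4³, 5³, 6³, ….
Subsequence B is 22, -22, 22, -22, 22, -22, which is oscillating between 22 and -22.
Subsequence C is 17, 36, 55, 74, 93, which is linear: a_n = -2 + 19·n.
The 18th slot belongs to subsequence C; its 6th term is 112.
The 19th slot belongs to subsequence A; its 7th term is 1000.
Term 20 comes from subsequence B (its 7th entry): 22.

112, 1000, 22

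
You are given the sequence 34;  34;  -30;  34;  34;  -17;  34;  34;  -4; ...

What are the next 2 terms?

34, 34

The slot pattern repeats as AAB (period 3), so there are 2 interleaved tracks.
Stream A: 34, 34, 34, 34, 34, 34 (constant 34).
Stream B: -30, -17, -4 (arithmetic with common difference +13).
The 10th slot belongs to stream A; its 7th term is 34.
Position 11 falls in stream A as its term 8, giving 34.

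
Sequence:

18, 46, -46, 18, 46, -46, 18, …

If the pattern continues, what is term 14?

The slot pattern repeats as ABB (period 3), so there are 2 interleaved tracks.
Stream A is 18, 18, 18, which is always 18.
Stream B is 46, -46, 46, -46, which is alternating ±46.
Position 14 falls in stream B as its term 9, giving 46.

46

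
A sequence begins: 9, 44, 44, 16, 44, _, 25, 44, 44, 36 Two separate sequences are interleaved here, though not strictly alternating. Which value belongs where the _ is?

44

The slot pattern repeats as ABB (period 3), so there are 2 interleaved tracks.
Track A: 9, 16, 25, 36 — the squares 3², 4², 5², ….
Track B: 44, 44, 44, ?, 44, 44 — constant 44.
Track B's pattern makes the blank 44.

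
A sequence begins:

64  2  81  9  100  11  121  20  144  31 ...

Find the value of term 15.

Split by position mod 2 into 2 tracks.
Subsequence A: 64, 81, 100, 121, 144 (the squares 8², 9², 10², …).
Subsequence B: 2, 9, 11, 20, 31 (a Fibonacci-like recurrence a_n = a_{n-1} + a_{n-2}).
The 15th slot belongs to subsequence A; its 8th term is 225.

225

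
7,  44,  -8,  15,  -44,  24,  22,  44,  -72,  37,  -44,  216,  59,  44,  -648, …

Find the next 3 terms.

96, -44, 1944

The terms cycle through 3 interleaved subsequences.
Track A: 7, 15, 22, 37, 59 — each term equals the sum of the previous two.
Track B: 44, -44, 44, -44, 44 — oscillating between 44 and -44.
Track C: -8, 24, -72, 216, -648 — geometric with ratio -3.
Position 16 → track A, term 6 = 96.
Position 17 falls in track B as its term 6, giving -44.
The 18th slot belongs to track C; its 6th term is 1944.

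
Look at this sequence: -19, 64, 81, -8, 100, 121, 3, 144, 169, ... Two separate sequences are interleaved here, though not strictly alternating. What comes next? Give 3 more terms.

The slot pattern repeats as ABB (period 3), so there are 2 interleaved tracks.
Track A is -19, -8, 3, which is arithmetic with common difference +11.
Track B is 64, 81, 100, 121, 144, 169, which is the squares 8², 9², 10², ….
The 10th slot belongs to track A; its 4th term is 14.
The 11th slot belongs to track B; its 7th term is 196.
The 12th slot belongs to track B; its 8th term is 225.

14, 196, 225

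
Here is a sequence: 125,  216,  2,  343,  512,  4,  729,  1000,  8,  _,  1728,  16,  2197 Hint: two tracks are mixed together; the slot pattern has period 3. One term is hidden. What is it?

The slot pattern repeats as AAB (period 3), so there are 2 interleaved tracks.
Stream A: 125, 216, 343, 512, 729, 1000, ?, 1728, 2197 (consecutive cubes n³ from n = 5).
Stream B: 2, 4, 8, 16 (geometric, ×2 each step).
Stream A's pattern makes the blank 1331.

1331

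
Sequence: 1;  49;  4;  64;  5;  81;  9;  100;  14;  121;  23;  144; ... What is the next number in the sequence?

37

Taking every 2nd term gives 2 separate tracks.
Track A = 1, 4, 5, 9, 14, 23: each term equals the sum of the previous two.
Track B = 49, 64, 81, 100, 121, 144: consecutive squares n² from n = 7.
Position 13 falls in track A as its term 7, giving 37.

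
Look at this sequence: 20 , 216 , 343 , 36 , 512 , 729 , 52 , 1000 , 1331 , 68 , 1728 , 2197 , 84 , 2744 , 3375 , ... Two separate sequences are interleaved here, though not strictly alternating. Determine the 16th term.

Reading positions in blocks of 3 reveals the pattern ABB — 2 tracks woven together.
Subsequence A = 20, 36, 52, 68, 84: adding 16 each time.
Subsequence B = 216, 343, 512, 729, 1000, 1331, 1728, 2197, 2744, 3375: the cubes 6³, 7³, 8³, ….
Position 16 → subsequence A, term 6 = 100.

100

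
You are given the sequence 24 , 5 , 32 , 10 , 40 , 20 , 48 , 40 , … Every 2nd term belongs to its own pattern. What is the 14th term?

The terms cycle through 2 interleaved subsequences.
Stream A = 24, 32, 40, 48: linear: a_n = 16 + 8·n.
Stream B = 5, 10, 20, 40: geometric with ratio 2.
Term 14 comes from stream B (its 7th entry): 320.

320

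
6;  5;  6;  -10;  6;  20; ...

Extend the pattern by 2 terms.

6, -40

Taking every 2nd term gives 2 separate tracks.
Subsequence A: 6, 6, 6. Constant 6.
Subsequence B: 5, -10, 20. Geometric, ×-2 each step.
Position 7 → subsequence A, term 4 = 6.
Position 8 → subsequence B, term 4 = -40.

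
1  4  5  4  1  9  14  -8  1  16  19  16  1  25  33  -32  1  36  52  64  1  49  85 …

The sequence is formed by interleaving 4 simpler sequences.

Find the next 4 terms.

-128, 1, 64, 137

Read the sequence 4 terms at a time; column i is its own pattern.
Subsequence A: 1, 1, 1, 1, 1, 1 — constant 1.
Subsequence B: 4, 9, 16, 25, 36, 49 — the squares 2², 3², 4², ….
Subsequence C: 5, 14, 19, 33, 52, 85 — Fibonacci-style (each term is the sum of the two before it).
Subsequence D: 4, -8, 16, -32, 64 — multiplying by -2 each time.
The 24th slot belongs to subsequence D; its 6th term is -128.
Position 25 falls in subsequence A as its term 7, giving 1.
Position 26 → subsequence B, term 7 = 64.
Position 27 falls in subsequence C as its term 7, giving 137.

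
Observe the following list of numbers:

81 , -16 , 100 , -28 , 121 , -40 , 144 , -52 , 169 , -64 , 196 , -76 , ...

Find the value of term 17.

Taking every 2nd term gives 2 separate tracks.
Subsequence A: 81, 100, 121, 144, 169, 196. Perfect squares starting at 9².
Subsequence B: -16, -28, -40, -52, -64, -76. Arithmetic, step −12.
The 17th slot belongs to subsequence A; its 9th term is 289.

289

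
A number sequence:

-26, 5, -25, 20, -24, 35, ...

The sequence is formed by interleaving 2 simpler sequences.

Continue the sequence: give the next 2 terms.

Odd-indexed and even-indexed terms follow separate rules.
Track A: -26, -25, -24. Adding 1 each time.
Track B: 5, 20, 35. Linear: a_n = -10 + 15·n.
Term 7 comes from track A (its 4th entry): -23.
The 8th slot belongs to track B; its 4th term is 50.

-23, 50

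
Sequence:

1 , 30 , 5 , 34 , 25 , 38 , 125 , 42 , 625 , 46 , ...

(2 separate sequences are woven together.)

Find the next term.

Split by position mod 2 into 2 tracks.
Subsequence A: 1, 5, 25, 125, 625 (powers 5^0, 5^1, 5^2, …).
Subsequence B: 30, 34, 38, 42, 46 (adding 4 each time).
Term 11 comes from subsequence A (its 6th entry): 3125.

3125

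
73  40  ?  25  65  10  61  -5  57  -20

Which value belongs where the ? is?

69

Positions 1, 3, 5, … form one subsequence and positions 2, 4, 6, … form another.
Track A is 73, ?, 65, 61, 57, which is linear: a_n = 77 − 4·n.
Track B is 40, 25, 10, -5, -20, which is linear: a_n = 55 − 15·n.
Track A's pattern makes the blank 69.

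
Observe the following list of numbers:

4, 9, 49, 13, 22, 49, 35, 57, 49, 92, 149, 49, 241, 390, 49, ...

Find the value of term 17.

Reading positions in blocks of 3 reveals the pattern AAB — 2 tracks woven together.
Subsequence A: 4, 9, 13, 22, 35, 57, 92, 149, 241, 390 (Fibonacci-style (each term is the sum of the two before it)).
Subsequence B: 49, 49, 49, 49, 49 (always 49).
Position 17 falls in subsequence A as its term 12, giving 1021.

1021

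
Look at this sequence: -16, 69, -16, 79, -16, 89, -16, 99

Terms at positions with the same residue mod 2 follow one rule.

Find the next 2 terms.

The terms cycle through 2 interleaved subsequences.
Track A: -16, -16, -16, -16 (constant -16).
Track B: 69, 79, 89, 99 (arithmetic, step +10).
The 9th slot belongs to track A; its 5th term is -16.
The 10th slot belongs to track B; its 5th term is 109.

-16, 109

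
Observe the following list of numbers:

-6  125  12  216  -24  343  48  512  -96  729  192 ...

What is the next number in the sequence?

Positions 1, 3, 5, … form one subsequence and positions 2, 4, 6, … form another.
Track A: -6, 12, -24, 48, -96, 192. Geometric, ×-2 each step.
Track B: 125, 216, 343, 512, 729. Perfect cubes starting at 5³.
Position 12 falls in track B as its term 6, giving 1000.

1000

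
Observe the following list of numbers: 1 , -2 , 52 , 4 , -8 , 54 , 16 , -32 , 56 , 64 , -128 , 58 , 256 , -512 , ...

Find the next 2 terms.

60, 1024

Reading positions in blocks of 3 reveals the pattern AAB — 2 tracks woven together.
Subsequence A: 1, -2, 4, -8, 16, -32, 64, -128, 256, -512. A geometric progression (common ratio -2).
Subsequence B: 52, 54, 56, 58. Linear: a_n = 50 + 2·n.
The 15th slot belongs to subsequence B; its 5th term is 60.
Position 16 → subsequence A, term 11 = 1024.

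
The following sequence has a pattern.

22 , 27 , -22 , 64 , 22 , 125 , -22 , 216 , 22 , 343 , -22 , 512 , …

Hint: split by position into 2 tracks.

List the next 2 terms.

Odd-indexed and even-indexed terms follow separate rules.
Stream A = 22, -22, 22, -22, 22, -22: the oscillation 22·(−1)^(n+1).
Stream B = 27, 64, 125, 216, 343, 512: perfect cubes starting at 3³.
Position 13 falls in stream A as its term 7, giving 22.
Position 14 → stream B, term 7 = 729.

22, 729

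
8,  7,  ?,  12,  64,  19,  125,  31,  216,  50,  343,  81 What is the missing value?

The terms cycle through 2 interleaved subsequences.
Stream A is 8, ?, 64, 125, 216, 343, which is perfect cubes starting at 2³.
Stream B is 7, 12, 19, 31, 50, 81, which is Fibonacci-style (each term is the sum of the two before it).
The gap is stream A's term 2; the rule gives 27.

27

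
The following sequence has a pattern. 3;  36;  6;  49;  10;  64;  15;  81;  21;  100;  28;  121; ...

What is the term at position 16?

169

Odd-indexed and even-indexed terms follow separate rules.
Stream A: 3, 6, 10, 15, 21, 28 (the triangular numbers T_2, T_3, …).
Stream B: 36, 49, 64, 81, 100, 121 (consecutive squares n² from n = 6).
Position 16 → stream B, term 8 = 169.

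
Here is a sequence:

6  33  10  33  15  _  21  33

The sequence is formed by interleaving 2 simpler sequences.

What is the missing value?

The terms cycle through 2 interleaved subsequences.
Track A: 6, 10, 15, 21 — the triangular numbers T_3, T_4, ….
Track B: 33, 33, ?, 33 — constant 33.
Filling track B at index 3 by its rule yields 33.

33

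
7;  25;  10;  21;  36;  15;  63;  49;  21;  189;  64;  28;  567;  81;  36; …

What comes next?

1701

Split by position mod 3 into 3 tracks.
Track A: 7, 21, 63, 189, 567. Multiplying by 3 each time.
Track B: 25, 36, 49, 64, 81. The squares 5², 6², 7², ….
Track C: 10, 15, 21, 28, 36. The triangular numbers T_4, T_5, ….
The 16th slot belongs to track A; its 6th term is 1701.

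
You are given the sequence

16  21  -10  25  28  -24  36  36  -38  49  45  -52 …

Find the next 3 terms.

Split by position mod 3 into 3 tracks.
Track A: 16, 25, 36, 49 — consecutive squares n² from n = 4.
Track B: 21, 28, 36, 45 — triangular numbers n(n+1)/2 for n = 6, 7, ….
Track C: -10, -24, -38, -52 — arithmetic with common difference −14.
Term 13 comes from track A (its 5th entry): 64.
Position 14 falls in track B as its term 5, giving 55.
Term 15 comes from track C (its 5th entry): -66.

64, 55, -66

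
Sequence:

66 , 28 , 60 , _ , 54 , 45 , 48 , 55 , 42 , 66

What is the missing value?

Split by position mod 2 into 2 tracks.
Stream A = 66, 60, 54, 48, 42: arithmetic, step −6.
Stream B = 28, ?, 45, 55, 66: triangular numbers n(n+1)/2 for n = 7, 8, ….
The gap is stream B's term 2; the rule gives 36.

36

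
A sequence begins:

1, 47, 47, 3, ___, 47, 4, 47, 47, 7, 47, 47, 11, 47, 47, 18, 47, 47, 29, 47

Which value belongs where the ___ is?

Positions follow the repeating pattern ABB; grouping by letter gives 2 tracks.
Track A: 1, 3, 4, 7, 11, 18, 29 (each term equals the sum of the previous two).
Track B: 47, 47, ?, 47, 47, 47, 47, 47, 47, 47, 47, 47, 47 (the constant sequence 47).
So the missing entry in track B is 47.

47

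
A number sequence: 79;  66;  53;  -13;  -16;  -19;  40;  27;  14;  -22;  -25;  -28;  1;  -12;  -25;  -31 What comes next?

Positions follow the repeating pattern AAABBB; grouping by letter gives 2 tracks.
Stream A: 79, 66, 53, 40, 27, 14, 1, -12, -25 — arithmetic with common difference −13.
Stream B: -13, -16, -19, -22, -25, -28, -31 — arithmetic with common difference −3.
The 17th slot belongs to stream B; its 8th term is -34.

-34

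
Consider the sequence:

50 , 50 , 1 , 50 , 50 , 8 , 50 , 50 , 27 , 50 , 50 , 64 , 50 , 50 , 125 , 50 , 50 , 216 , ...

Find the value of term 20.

The slot pattern repeats as AAB (period 3), so there are 2 interleaved tracks.
Track A = 50, 50, 50, 50, 50, 50, 50, 50, 50, 50, 50, 50: the constant sequence 50.
Track B = 1, 8, 27, 64, 125, 216: consecutive cubes n³ from n = 1.
Term 20 comes from track A (its 14th entry): 50.

50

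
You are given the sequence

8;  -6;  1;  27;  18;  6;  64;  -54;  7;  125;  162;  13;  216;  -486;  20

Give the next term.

343

Split by position mod 3: positions 1, 4, 7, … form one track, and each other residue class forms its own.
Track A = 8, 27, 64, 125, 216: consecutive cubes n³ from n = 2.
Track B = -6, 18, -54, 162, -486: geometric, ×-3 each step.
Track C = 1, 6, 7, 13, 20: each term equals the sum of the previous two.
Position 16 falls in track A as its term 6, giving 343.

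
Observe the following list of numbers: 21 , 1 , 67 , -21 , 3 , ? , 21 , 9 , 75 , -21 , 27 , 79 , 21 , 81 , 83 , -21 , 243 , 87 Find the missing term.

71

Read the sequence 3 terms at a time; column i is its own pattern.
Subsequence A: 21, -21, 21, -21, 21, -21. Alternating ±21.
Subsequence B: 1, 3, 9, 27, 81, 243. Powers 3^0, 3^1, 3^2, ….
Subsequence C: 67, ?, 75, 79, 83, 87. Arithmetic with common difference +4.
So the missing entry in subsequence C is 71.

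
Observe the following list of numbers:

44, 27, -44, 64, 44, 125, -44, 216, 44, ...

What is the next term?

343

Taking every 2nd term gives 2 separate tracks.
Stream A: 44, -44, 44, -44, 44 — oscillating between 44 and -44.
Stream B: 27, 64, 125, 216 — consecutive cubes n³ from n = 3.
Position 10 → stream B, term 5 = 343.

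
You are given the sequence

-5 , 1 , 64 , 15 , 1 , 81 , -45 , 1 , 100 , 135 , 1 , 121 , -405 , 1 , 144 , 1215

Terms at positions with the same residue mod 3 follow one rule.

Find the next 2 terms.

Taking every 3rd term gives 3 separate tracks.
Track A: -5, 15, -45, 135, -405, 1215 (geometric, ×-3 each step).
Track B: 1, 1, 1, 1, 1 (always 1).
Track C: 64, 81, 100, 121, 144 (consecutive squares n² from n = 8).
The 17th slot belongs to track B; its 6th term is 1.
Term 18 comes from track C (its 6th entry): 169.

1, 169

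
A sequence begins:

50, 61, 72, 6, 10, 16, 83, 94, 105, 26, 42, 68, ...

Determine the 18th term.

288

The slot pattern repeats as AAABBB (period 6), so there are 2 interleaved tracks.
Stream A = 50, 61, 72, 83, 94, 105: adding 11 each time.
Stream B = 6, 10, 16, 26, 42, 68: Fibonacci-style (each term is the sum of the two before it).
Term 18 comes from stream B (its 9th entry): 288.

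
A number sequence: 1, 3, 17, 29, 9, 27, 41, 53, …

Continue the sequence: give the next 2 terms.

81, 243

Positions follow the repeating pattern AABB; grouping by letter gives 2 tracks.
Subsequence A: 1, 3, 9, 27 (powers 3^0, 3^1, 3^2, …).
Subsequence B: 17, 29, 41, 53 (arithmetic with common difference +12).
Position 9 → subsequence A, term 5 = 81.
Position 10 → subsequence A, term 6 = 243.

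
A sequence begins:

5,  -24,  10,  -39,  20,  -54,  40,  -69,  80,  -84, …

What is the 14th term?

-114

Positions 1, 3, 5, … form one subsequence and positions 2, 4, 6, … form another.
Subsequence A = 5, 10, 20, 40, 80: geometric, ×2 each step.
Subsequence B = -24, -39, -54, -69, -84: subtracting 15 each time.
Position 14 → subsequence B, term 7 = -114.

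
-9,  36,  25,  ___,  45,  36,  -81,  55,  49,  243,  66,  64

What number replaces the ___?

27

The terms cycle through 3 interleaved subsequences.
Track A = -9, ?, -81, 243: geometric, ×-3 each step.
Track B = 36, 45, 55, 66: the triangular numbers T_8, T_9, ….
Track C = 25, 36, 49, 64: perfect squares starting at 5².
The gap is track A's term 2; the rule gives 27.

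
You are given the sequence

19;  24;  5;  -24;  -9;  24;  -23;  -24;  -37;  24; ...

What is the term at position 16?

-24

Odd-indexed and even-indexed terms follow separate rules.
Track A: 19, 5, -9, -23, -37 (arithmetic with common difference −14).
Track B: 24, -24, 24, -24, 24 (alternating ±24).
The 16th slot belongs to track B; its 8th term is -24.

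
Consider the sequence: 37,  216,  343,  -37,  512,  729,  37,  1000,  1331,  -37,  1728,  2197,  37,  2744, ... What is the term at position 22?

The slot pattern repeats as ABB (period 3), so there are 2 interleaved tracks.
Track A: 37, -37, 37, -37, 37. Alternating ±37.
Track B: 216, 343, 512, 729, 1000, 1331, 1728, 2197, 2744. Perfect cubes starting at 6³.
The 22nd slot belongs to track A; its 8th term is -37.

-37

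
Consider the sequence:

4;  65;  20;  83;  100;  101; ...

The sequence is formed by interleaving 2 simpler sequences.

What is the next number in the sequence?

Taking every 2nd term gives 2 separate tracks.
Track A: 4, 20, 100 — geometric, ×5 each step.
Track B: 65, 83, 101 — linear: a_n = 47 + 18·n.
Term 7 comes from track A (its 4th entry): 500.

500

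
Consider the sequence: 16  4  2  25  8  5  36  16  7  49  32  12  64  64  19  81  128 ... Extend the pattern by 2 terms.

The terms cycle through 3 interleaved subsequences.
Track A: 16, 25, 36, 49, 64, 81 — consecutive squares n² from n = 4.
Track B: 4, 8, 16, 32, 64, 128 — successive powers of 2.
Track C: 2, 5, 7, 12, 19 — each term equals the sum of the previous two.
Term 18 comes from track C (its 6th entry): 31.
Position 19 → track A, term 7 = 100.

31, 100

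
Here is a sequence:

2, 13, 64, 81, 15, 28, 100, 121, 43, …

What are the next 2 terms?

Reading positions in blocks of 4 reveals the pattern AABB — 2 tracks woven together.
Subsequence A: 2, 13, 15, 28, 43 (a Fibonacci-like recurrence a_n = a_{n-1} + a_{n-2}).
Subsequence B: 64, 81, 100, 121 (perfect squares starting at 8²).
Term 10 comes from subsequence A (its 6th entry): 71.
Term 11 comes from subsequence B (its 5th entry): 144.

71, 144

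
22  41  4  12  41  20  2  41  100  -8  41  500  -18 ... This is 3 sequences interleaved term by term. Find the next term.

41

The terms cycle through 3 interleaved subsequences.
Track A: 22, 12, 2, -8, -18 — arithmetic with common difference −10.
Track B: 41, 41, 41, 41 — the constant sequence 41.
Track C: 4, 20, 100, 500 — a geometric progression (common ratio 5).
Term 14 comes from track B (its 5th entry): 41.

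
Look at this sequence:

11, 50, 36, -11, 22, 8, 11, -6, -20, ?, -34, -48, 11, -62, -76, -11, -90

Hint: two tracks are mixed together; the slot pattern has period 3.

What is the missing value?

-11

Reading positions in blocks of 3 reveals the pattern ABB — 2 tracks woven together.
Subsequence A is 11, -11, 11, ?, 11, -11, which is alternating ±11.
Subsequence B is 50, 36, 22, 8, -6, -20, -34, -48, -62, -76, -90, which is arithmetic, step −14.
So the missing entry in subsequence A is -11.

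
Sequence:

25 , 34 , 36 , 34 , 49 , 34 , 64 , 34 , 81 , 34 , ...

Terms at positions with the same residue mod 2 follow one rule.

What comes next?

100

Split by position mod 2 into 2 tracks.
Track A: 25, 36, 49, 64, 81 — the squares 5², 6², 7², ….
Track B: 34, 34, 34, 34, 34 — the constant sequence 34.
Term 11 comes from track A (its 6th entry): 100.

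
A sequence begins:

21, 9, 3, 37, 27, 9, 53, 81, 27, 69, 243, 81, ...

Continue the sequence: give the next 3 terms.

Split by position mod 3 into 3 tracks.
Subsequence A: 21, 37, 53, 69 — arithmetic, step +16.
Subsequence B: 9, 27, 81, 243 — successive powers of 3.
Subsequence C: 3, 9, 27, 81 — multiplying by 3 each time.
The 13th slot belongs to subsequence A; its 5th term is 85.
Position 14 → subsequence B, term 5 = 729.
The 15th slot belongs to subsequence C; its 5th term is 243.

85, 729, 243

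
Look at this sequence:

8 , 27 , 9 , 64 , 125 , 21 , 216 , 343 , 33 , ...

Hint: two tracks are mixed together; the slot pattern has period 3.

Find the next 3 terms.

512, 729, 45

Positions follow the repeating pattern AAB; grouping by letter gives 2 tracks.
Track A is 8, 27, 64, 125, 216, 343, which is consecutive cubes n³ from n = 2.
Track B is 9, 21, 33, which is linear: a_n = -3 + 12·n.
Term 10 comes from track A (its 7th entry): 512.
Term 11 comes from track A (its 8th entry): 729.
Position 12 falls in track B as its term 4, giving 45.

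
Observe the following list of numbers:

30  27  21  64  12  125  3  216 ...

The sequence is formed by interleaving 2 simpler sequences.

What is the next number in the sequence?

-6

Split by position mod 2 into 2 tracks.
Stream A is 30, 21, 12, 3, which is arithmetic with common difference −9.
Stream B is 27, 64, 125, 216, which is perfect cubes starting at 3³.
Position 9 → stream A, term 5 = -6.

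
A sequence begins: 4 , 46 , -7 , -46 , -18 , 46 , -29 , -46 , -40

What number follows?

Taking every 2nd term gives 2 separate tracks.
Track A: 4, -7, -18, -29, -40 — linear: a_n = 15 − 11·n.
Track B: 46, -46, 46, -46 — the oscillation 46·(−1)^(n+1).
Position 10 → track B, term 5 = 46.

46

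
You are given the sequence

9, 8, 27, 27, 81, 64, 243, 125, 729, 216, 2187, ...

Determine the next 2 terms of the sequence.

The terms cycle through 2 interleaved subsequences.
Track A = 9, 27, 81, 243, 729, 2187: powers 3^2, 3^3, 3^4, ….
Track B = 8, 27, 64, 125, 216: the cubes 2³, 3³, 4³, ….
Position 12 falls in track B as its term 6, giving 343.
Position 13 falls in track A as its term 7, giving 6561.

343, 6561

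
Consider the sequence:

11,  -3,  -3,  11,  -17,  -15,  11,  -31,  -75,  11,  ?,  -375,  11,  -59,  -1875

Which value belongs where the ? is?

-45

Split by position mod 3: positions 1, 4, 7, … form one track, and each other residue class forms its own.
Stream A = 11, 11, 11, 11, 11: the constant sequence 11.
Stream B = -3, -17, -31, ?, -59: subtracting 14 each time.
Stream C = -3, -15, -75, -375, -1875: multiplying by 5 each time.
Stream B's pattern makes the blank -45.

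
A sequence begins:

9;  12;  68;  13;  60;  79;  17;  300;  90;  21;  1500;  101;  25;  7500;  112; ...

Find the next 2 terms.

The terms cycle through 3 interleaved subsequences.
Track A: 9, 13, 17, 21, 25 — linear: a_n = 5 + 4·n.
Track B: 12, 60, 300, 1500, 7500 — a geometric progression (common ratio 5).
Track C: 68, 79, 90, 101, 112 — arithmetic, step +11.
The 16th slot belongs to track A; its 6th term is 29.
Position 17 falls in track B as its term 6, giving 37500.

29, 37500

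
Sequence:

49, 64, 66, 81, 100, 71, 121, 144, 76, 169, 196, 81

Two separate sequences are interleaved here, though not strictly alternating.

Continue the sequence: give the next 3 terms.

The slot pattern repeats as AAB (period 3), so there are 2 interleaved tracks.
Subsequence A: 49, 64, 81, 100, 121, 144, 169, 196. The squares 7², 8², 9², ….
Subsequence B: 66, 71, 76, 81. Linear: a_n = 61 + 5·n.
The 13th slot belongs to subsequence A; its 9th term is 225.
The 14th slot belongs to subsequence A; its 10th term is 256.
Term 15 comes from subsequence B (its 5th entry): 86.

225, 256, 86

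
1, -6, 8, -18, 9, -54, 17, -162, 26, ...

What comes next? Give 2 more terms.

-486, 43

Odd-indexed and even-indexed terms follow separate rules.
Subsequence A: 1, 8, 9, 17, 26 (a Fibonacci-like recurrence a_n = a_{n-1} + a_{n-2}).
Subsequence B: -6, -18, -54, -162 (geometric, ×3 each step).
Position 10 → subsequence B, term 5 = -486.
Position 11 → subsequence A, term 6 = 43.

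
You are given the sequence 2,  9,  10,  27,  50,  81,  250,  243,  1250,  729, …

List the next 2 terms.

6250, 2187

Positions 1, 3, 5, … form one subsequence and positions 2, 4, 6, … form another.
Subsequence A: 2, 10, 50, 250, 1250 (geometric with ratio 5).
Subsequence B: 9, 27, 81, 243, 729 (successive powers of 3).
The 11th slot belongs to subsequence A; its 6th term is 6250.
Position 12 falls in subsequence B as its term 6, giving 2187.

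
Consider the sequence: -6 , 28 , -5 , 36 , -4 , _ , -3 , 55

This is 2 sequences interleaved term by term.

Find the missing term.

45

Odd-indexed and even-indexed terms follow separate rules.
Stream A is -6, -5, -4, -3, which is adding 1 each time.
Stream B is 28, 36, ?, 55, which is triangular numbers n(n+1)/2 for n = 7, 8, ….
So the missing entry in stream B is 45.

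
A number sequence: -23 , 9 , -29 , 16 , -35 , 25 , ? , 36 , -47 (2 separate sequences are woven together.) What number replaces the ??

Odd-indexed and even-indexed terms follow separate rules.
Stream A: -23, -29, -35, ?, -47 — arithmetic, step −6.
Stream B: 9, 16, 25, 36 — the squares 3², 4², 5², ….
The gap is stream A's term 4; the rule gives -41.

-41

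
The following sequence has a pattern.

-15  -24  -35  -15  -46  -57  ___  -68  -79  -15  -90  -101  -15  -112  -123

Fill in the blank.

-15

The slot pattern repeats as ABB (period 3), so there are 2 interleaved tracks.
Track A = -15, -15, ?, -15, -15: always -15.
Track B = -24, -35, -46, -57, -68, -79, -90, -101, -112, -123: linear: a_n = -13 − 11·n.
The gap is track A's term 3; the rule gives -15.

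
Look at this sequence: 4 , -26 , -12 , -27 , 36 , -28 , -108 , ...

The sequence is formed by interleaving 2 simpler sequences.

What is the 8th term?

The terms cycle through 2 interleaved subsequences.
Track A is 4, -12, 36, -108, which is geometric with ratio -3.
Track B is -26, -27, -28, which is subtracting 1 each time.
Position 8 falls in track B as its term 4, giving -29.

-29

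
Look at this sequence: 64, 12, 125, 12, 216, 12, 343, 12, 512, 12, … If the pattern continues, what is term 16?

12

The terms cycle through 2 interleaved subsequences.
Track A: 64, 125, 216, 343, 512. Consecutive cubes n³ from n = 4.
Track B: 12, 12, 12, 12, 12. Constant 12.
The 16th slot belongs to track B; its 8th term is 12.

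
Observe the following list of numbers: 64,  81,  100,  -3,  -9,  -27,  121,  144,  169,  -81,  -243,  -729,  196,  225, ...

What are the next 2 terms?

256, -2187

Reading positions in blocks of 6 reveals the pattern AAABBB — 2 tracks woven together.
Subsequence A: 64, 81, 100, 121, 144, 169, 196, 225 — consecutive squares n² from n = 8.
Subsequence B: -3, -9, -27, -81, -243, -729 — a geometric progression (common ratio 3).
Position 15 falls in subsequence A as its term 9, giving 256.
Term 16 comes from subsequence B (its 7th entry): -2187.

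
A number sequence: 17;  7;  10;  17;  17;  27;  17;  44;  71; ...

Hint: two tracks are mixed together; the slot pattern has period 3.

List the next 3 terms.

17, 115, 186

Reading positions in blocks of 3 reveals the pattern ABB — 2 tracks woven together.
Stream A is 17, 17, 17, which is constant 17.
Stream B is 7, 10, 17, 27, 44, 71, which is Fibonacci-style (each term is the sum of the two before it).
Position 10 falls in stream A as its term 4, giving 17.
Term 11 comes from stream B (its 7th entry): 115.
The 12th slot belongs to stream B; its 8th term is 186.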